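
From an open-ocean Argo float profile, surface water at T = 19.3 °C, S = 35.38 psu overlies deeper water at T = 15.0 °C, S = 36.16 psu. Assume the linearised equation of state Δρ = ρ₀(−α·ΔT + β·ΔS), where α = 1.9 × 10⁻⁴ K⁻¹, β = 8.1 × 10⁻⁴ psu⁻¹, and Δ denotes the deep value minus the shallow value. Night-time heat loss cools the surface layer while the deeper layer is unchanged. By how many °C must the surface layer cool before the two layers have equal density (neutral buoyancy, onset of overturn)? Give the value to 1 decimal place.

7.6 °C

Neutral buoyancy requires Δρ = 0, i.e. −α(T_deep − T_surf′) + β(S_deep − S_surf) = 0.
T_surf′ = T_deep − (β/α)·ΔS = 15.0 − (8.1 × 10⁻⁴/1.9 × 10⁻⁴)·(+0.78) = 11.675 °C.
Cooling required: 19.3 − (11.675) = 7.625 °C.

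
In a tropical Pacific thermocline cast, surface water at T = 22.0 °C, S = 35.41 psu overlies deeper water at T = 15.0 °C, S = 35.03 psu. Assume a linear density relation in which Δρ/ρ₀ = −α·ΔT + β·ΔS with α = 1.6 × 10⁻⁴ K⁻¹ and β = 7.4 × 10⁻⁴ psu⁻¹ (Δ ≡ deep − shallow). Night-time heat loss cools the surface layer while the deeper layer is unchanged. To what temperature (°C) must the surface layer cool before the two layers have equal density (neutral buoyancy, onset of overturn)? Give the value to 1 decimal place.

16.8 °C

Neutral buoyancy requires Δρ = 0, i.e. −α(T_deep − T_surf′) + β(S_deep − S_surf) = 0.
T_surf′ = T_deep − (β/α)·ΔS = 15.0 − (7.4 × 10⁻⁴/1.6 × 10⁻⁴)·(-0.38) = 16.758 °C.
Cooling required: 22.0 − (16.758) = 5.242 °C.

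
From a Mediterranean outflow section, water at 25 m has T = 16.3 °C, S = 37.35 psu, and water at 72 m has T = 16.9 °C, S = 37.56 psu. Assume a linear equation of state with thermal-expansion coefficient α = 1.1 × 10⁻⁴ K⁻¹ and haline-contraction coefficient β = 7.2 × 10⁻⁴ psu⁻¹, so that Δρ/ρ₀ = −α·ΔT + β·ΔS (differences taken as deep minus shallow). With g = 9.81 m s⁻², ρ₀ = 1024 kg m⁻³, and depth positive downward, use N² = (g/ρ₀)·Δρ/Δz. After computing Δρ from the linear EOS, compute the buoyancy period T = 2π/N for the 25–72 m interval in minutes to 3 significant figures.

24.8 min

ΔT = +0.6 K, ΔS = +0.21 psu (deep − shallow).
Δρ/ρ₀ = −αΔT + βΔS = -6.60 × 10⁻⁵ + 1.512 × 10⁻⁴ = 8.52 × 10⁻⁵, so Δρ ≈ 0.08724 kg m⁻³.
N² = (g/ρ₀)·Δρ/Δz = g·(Δρ/ρ₀)/Δz = 9.81 × 8.52 × 10⁻⁵ / 47 = 1.7783 × 10⁻⁵ s⁻².
N = √(1.7783 × 10⁻⁵) = 4.2170 × 10⁻³ rad s⁻¹ → T = 2π/N = 1.4900 × 10³ s = 24.833 min ≈ 24.8 min.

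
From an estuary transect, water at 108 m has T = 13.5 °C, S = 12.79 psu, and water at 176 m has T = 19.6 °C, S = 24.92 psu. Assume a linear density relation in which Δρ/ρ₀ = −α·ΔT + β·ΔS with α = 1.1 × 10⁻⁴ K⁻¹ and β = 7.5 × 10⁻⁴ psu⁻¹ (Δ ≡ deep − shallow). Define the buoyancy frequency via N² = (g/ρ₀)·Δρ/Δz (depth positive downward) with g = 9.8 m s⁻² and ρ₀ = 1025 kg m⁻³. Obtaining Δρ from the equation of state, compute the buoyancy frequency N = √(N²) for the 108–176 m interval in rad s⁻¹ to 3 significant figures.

ΔT = +6.1 K, ΔS = +12.13 psu (deep − shallow).
Δρ/ρ₀ = −αΔT + βΔS = -6.71 × 10⁻⁴ + 9.0975 × 10⁻³ = 8.4265 × 10⁻³, so Δρ ≈ 8.637 kg m⁻³.
N² = (g/ρ₀)·Δρ/Δz = g·(Δρ/ρ₀)/Δz = 9.8 × 8.4265 × 10⁻³ / 68 = 1.2144 × 10⁻³ s⁻².
N = √(1.2144 × 10⁻³) = 0.034848 rad s⁻¹ ≈ 0.0348 rad s⁻¹.

0.0348 rad s⁻¹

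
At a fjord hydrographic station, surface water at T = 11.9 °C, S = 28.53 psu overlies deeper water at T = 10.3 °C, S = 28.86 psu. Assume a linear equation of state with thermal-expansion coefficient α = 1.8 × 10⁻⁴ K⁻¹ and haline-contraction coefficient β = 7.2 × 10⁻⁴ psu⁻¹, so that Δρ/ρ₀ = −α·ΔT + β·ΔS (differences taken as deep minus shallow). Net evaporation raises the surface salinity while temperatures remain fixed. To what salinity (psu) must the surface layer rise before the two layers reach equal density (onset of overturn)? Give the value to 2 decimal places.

Neutral buoyancy requires −α(T_deep − T_surf) + β(S_deep − S_surf′) = 0.
S_surf′ = S_deep − (α/β)·ΔT = 28.86 − (1.8 × 10⁻⁴/7.2 × 10⁻⁴)·(-1.6) = 29.2600 psu.
Increase required: 29.2600 − 28.53 = 0.7300 psu.

29.26 psu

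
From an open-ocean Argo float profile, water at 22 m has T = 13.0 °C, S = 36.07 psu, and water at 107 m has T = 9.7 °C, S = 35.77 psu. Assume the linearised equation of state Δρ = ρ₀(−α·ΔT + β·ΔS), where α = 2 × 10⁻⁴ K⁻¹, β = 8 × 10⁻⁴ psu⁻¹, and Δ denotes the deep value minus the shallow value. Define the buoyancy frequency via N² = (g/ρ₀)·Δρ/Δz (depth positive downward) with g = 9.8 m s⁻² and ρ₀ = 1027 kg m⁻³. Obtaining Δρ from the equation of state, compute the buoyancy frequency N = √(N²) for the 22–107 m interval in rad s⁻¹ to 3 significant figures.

6.96 × 10⁻³ rad s⁻¹

ΔT = -3.3 K, ΔS = -0.30 psu (deep − shallow).
Δρ/ρ₀ = −αΔT + βΔS = 6.60 × 10⁻⁴ − 2.40 × 10⁻⁴ = 4.20 × 10⁻⁴, so Δρ ≈ 0.4313 kg m⁻³.
N² = (g/ρ₀)·Δρ/Δz = g·(Δρ/ρ₀)/Δz = 9.8 × 4.20 × 10⁻⁴ / 85 = 4.8424 × 10⁻⁵ s⁻².
N = √(4.8424 × 10⁻⁵) = 6.9587 × 10⁻³ rad s⁻¹ ≈ 6.96 × 10⁻³ rad s⁻¹.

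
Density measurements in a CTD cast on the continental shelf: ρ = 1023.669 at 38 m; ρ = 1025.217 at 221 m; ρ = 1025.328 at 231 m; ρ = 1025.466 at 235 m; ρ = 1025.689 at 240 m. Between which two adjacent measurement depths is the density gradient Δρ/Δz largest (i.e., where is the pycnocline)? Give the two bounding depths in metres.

235–240 m

Compute the density gradient over each adjacent pair:
  38–221 m: Δρ/Δz = 1.548/183 = 8.5 × 10⁻³ kg m⁻⁴
  221–231 m: Δρ/Δz = 0.111/10 = 0.011 kg m⁻⁴
  231–235 m: Δρ/Δz = 0.138/4 = 0.035 kg m⁻⁴
  235–240 m: Δρ/Δz = 0.223/5 = 0.045 kg m⁻⁴
The largest gradient is in the 235–240 m interval — the pycnocline.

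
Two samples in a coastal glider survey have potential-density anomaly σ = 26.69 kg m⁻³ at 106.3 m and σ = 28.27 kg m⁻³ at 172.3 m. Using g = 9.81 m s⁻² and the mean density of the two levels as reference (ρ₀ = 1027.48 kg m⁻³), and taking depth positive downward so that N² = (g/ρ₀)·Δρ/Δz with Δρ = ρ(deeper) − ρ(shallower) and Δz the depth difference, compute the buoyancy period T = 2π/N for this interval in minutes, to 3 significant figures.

6.93 min

Δρ = 1028.27 − 1026.69 = 1.58 kg m⁻³ over Δz = 172.3 − 106.3 = 66 m.
N² = (9.81/1027.48) × (1.58/66) = 2.2856 × 10⁻⁴ s⁻².
N = √(2.2856 × 10⁻⁴) = 0.015118 rad s⁻¹, so T = 2π/N = 415.61 s = 6.9268 min ≈ 6.93 min.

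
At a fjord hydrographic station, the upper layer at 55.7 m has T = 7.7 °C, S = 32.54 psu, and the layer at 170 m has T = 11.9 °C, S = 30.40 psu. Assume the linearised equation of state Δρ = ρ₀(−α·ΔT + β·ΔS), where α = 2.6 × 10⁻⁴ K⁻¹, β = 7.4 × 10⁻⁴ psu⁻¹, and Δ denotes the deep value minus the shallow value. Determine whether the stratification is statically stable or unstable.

unstable

ΔT = 11.9 − 7.7 = +4.2 K and ΔS = 30.40 − 32.54 = -2.14 psu (deep − shallow).
−αΔT = -1.092 × 10⁻³; βΔS = -1.5836 × 10⁻³; sum Δρ/ρ₀ = -2.6756 × 10⁻³.
Δρ/ρ₀ < 0, so Δρ < 0: deeper water is lighter → statically unstable; the column would overturn.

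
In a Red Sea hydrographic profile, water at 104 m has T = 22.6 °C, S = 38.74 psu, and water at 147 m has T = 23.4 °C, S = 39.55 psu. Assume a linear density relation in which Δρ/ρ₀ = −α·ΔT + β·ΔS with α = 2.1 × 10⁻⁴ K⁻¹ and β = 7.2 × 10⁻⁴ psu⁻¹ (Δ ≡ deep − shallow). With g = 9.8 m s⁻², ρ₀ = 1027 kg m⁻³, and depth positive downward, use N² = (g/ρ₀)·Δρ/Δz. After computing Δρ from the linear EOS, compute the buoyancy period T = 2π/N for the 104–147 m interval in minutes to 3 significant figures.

ΔT = +0.8 K, ΔS = +0.81 psu (deep − shallow).
Δρ/ρ₀ = −αΔT + βΔS = -1.68 × 10⁻⁴ + 5.832 × 10⁻⁴ = 4.152 × 10⁻⁴, so Δρ ≈ 0.4264 kg m⁻³.
N² = (g/ρ₀)·Δρ/Δz = g·(Δρ/ρ₀)/Δz = 9.8 × 4.152 × 10⁻⁴ / 43 = 9.4627 × 10⁻⁵ s⁻².
N = √(9.4627 × 10⁻⁵) = 9.7276 × 10⁻³ rad s⁻¹ → T = 2π/N = 645.91 s = 10.765 min ≈ 10.8 min.

10.8 min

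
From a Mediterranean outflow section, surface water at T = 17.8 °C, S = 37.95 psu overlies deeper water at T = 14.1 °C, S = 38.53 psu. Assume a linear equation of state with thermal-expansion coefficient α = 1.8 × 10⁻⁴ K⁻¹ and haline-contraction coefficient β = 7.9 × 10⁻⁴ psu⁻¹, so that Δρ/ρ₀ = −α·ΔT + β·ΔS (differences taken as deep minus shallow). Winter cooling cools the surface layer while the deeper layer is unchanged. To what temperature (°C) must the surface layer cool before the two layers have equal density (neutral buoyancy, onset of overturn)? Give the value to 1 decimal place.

11.6 °C

Neutral buoyancy requires Δρ = 0, i.e. −α(T_deep − T_surf′) + β(S_deep − S_surf) = 0.
T_surf′ = T_deep − (β/α)·ΔS = 14.1 − (7.9 × 10⁻⁴/1.8 × 10⁻⁴)·(+0.58) = 11.554 °C.
Cooling required: 17.8 − (11.554) = 6.246 °C.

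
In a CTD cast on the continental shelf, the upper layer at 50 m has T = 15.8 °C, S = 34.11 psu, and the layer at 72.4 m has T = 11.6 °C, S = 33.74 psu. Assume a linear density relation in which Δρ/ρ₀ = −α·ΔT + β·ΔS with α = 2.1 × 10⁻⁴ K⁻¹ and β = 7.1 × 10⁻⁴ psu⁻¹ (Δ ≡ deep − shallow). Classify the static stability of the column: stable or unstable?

stable

ΔT = 11.6 − 15.8 = -4.2 K and ΔS = 33.74 − 34.11 = -0.37 psu (deep − shallow).
−αΔT = 8.82 × 10⁻⁴; βΔS = -2.627 × 10⁻⁴; sum Δρ/ρ₀ = 6.193 × 10⁻⁴.
Δρ/ρ₀ > 0, so Δρ > 0: deeper water is denser → statically stable.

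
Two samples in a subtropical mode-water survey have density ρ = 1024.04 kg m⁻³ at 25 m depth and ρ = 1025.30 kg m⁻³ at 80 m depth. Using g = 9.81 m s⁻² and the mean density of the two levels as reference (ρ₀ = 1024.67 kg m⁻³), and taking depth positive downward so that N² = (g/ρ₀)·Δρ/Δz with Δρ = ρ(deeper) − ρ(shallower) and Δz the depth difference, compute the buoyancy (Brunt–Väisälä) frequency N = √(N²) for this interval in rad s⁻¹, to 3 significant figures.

Δρ = 1025.30 − 1024.04 = 1.26 kg m⁻³ over Δz = 80 − 25 = 55 m.
N² = (9.81/1024.67) × (1.26/55) = 2.1933 × 10⁻⁴ s⁻².
N = √(2.1933 × 10⁻⁴) = 0.014810 rad s⁻¹ ≈ 0.0148 rad s⁻¹.

0.0148 rad s⁻¹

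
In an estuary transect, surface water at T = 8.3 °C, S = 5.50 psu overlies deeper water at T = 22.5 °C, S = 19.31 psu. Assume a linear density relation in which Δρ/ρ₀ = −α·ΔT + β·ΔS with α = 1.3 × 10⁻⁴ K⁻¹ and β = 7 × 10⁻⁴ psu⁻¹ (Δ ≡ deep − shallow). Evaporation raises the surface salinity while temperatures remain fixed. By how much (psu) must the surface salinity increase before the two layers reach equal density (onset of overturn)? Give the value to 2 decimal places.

11.17 psu

Neutral buoyancy requires −α(T_deep − T_surf) + β(S_deep − S_surf′) = 0.
S_surf′ = S_deep − (α/β)·ΔT = 19.31 − (1.3 × 10⁻⁴/7 × 10⁻⁴)·(+14.2) = 16.6729 psu.
Increase required: 16.6729 − 5.50 = 11.1729 psu.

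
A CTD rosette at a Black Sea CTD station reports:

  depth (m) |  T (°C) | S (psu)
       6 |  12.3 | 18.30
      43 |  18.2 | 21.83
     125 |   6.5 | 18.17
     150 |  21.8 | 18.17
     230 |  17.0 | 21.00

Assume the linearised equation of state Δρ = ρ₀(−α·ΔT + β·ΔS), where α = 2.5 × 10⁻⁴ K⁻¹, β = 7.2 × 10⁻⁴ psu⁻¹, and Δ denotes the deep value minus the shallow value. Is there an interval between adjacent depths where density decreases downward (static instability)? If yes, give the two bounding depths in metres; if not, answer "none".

Evaluate Δρ/ρ₀ = −αΔT + βΔS across each adjacent pair:
  6–43 m: −αΔT+βΔS = −(2.5 × 10⁻⁴)(+5.9)+(7.2 × 10⁻⁴)(+3.53) = 1.1 × 10⁻³ → stable
  43–125 m: −αΔT+βΔS = −(2.5 × 10⁻⁴)(-11.7)+(7.2 × 10⁻⁴)(-3.66) = 2.9 × 10⁻⁴ → stable
  125–150 m: −αΔT+βΔS = −(2.5 × 10⁻⁴)(+15.3)+(7.2 × 10⁻⁴)(+0.00) = -3.8 × 10⁻³ → UNSTABLE
  150–230 m: −αΔT+βΔS = −(2.5 × 10⁻⁴)(-4.8)+(7.2 × 10⁻⁴)(+2.83) = 3.2 × 10⁻³ → stable
The 125–150 m interval has Δρ < 0: lighter water underlies denser water.

125–150 m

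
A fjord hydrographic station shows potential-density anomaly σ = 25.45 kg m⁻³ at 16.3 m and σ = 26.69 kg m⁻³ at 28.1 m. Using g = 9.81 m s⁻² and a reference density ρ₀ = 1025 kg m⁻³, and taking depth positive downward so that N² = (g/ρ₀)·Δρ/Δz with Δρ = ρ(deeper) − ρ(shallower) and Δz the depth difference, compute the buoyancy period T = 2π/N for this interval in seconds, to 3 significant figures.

Δρ = 1026.69 − 1025.45 = 1.24 kg m⁻³ over Δz = 28.1 − 16.3 = 11.8 m.
N² = (9.81/1025) × (1.24/11.8) = 1.0057 × 10⁻³ s⁻².
N = √(1.0057 × 10⁻³) = 0.031713 rad s⁻¹, so T = 2π/N = 198.13 s ≈ 198 s.

198 s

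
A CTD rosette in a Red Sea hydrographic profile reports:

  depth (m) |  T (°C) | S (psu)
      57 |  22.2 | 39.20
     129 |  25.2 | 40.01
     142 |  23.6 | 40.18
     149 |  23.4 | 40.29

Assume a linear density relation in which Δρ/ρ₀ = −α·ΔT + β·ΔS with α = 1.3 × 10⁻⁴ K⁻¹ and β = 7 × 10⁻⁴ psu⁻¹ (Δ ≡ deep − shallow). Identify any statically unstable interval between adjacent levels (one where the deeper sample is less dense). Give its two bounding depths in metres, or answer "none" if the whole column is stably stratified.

none

Evaluate Δρ/ρ₀ = −αΔT + βΔS across each adjacent pair:
  57–129 m: −αΔT+βΔS = −(1.3 × 10⁻⁴)(+3.0)+(7 × 10⁻⁴)(+0.81) = 1.8 × 10⁻⁴ → stable
  129–142 m: −αΔT+βΔS = −(1.3 × 10⁻⁴)(-1.6)+(7 × 10⁻⁴)(+0.17) = 3.3 × 10⁻⁴ → stable
  142–149 m: −αΔT+βΔS = −(1.3 × 10⁻⁴)(-0.2)+(7 × 10⁻⁴)(+0.11) = 1.0 × 10⁻⁴ → stable
Every interval has Δρ > 0: the column is stably stratified throughout.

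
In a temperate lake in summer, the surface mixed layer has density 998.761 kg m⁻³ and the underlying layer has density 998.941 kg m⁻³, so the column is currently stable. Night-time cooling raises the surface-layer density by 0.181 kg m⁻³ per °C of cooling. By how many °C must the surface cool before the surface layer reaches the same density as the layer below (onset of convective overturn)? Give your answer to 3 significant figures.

0.994 °C

Density deficit of the surface layer: 998.941 − 998.761 = 0.18 kg m⁻³.
Required change = 0.18 / 0.181 = 0.994 °C.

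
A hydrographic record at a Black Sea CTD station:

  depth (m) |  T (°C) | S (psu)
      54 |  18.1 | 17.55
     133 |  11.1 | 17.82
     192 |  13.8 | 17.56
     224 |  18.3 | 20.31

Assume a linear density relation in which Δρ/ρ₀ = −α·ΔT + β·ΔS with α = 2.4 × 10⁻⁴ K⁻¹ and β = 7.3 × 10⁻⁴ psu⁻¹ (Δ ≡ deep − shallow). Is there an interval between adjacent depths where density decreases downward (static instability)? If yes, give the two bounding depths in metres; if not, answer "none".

Evaluate Δρ/ρ₀ = −αΔT + βΔS across each adjacent pair:
  54–133 m: −αΔT+βΔS = −(2.4 × 10⁻⁴)(-7.0)+(7.3 × 10⁻⁴)(+0.27) = 1.9 × 10⁻³ → stable
  133–192 m: −αΔT+βΔS = −(2.4 × 10⁻⁴)(+2.7)+(7.3 × 10⁻⁴)(-0.26) = -8.4 × 10⁻⁴ → UNSTABLE
  192–224 m: −αΔT+βΔS = −(2.4 × 10⁻⁴)(+4.5)+(7.3 × 10⁻⁴)(+2.75) = 9.3 × 10⁻⁴ → stable
The 133–192 m interval has Δρ < 0: lighter water underlies denser water.

133–192 m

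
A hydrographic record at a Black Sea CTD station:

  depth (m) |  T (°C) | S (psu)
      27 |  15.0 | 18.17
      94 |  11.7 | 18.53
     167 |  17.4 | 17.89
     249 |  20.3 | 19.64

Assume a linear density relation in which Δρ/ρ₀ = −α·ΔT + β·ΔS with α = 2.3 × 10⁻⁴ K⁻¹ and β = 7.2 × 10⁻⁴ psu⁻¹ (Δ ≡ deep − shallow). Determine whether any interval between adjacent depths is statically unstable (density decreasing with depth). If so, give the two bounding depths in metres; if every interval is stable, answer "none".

94–167 m

Evaluate Δρ/ρ₀ = −αΔT + βΔS across each adjacent pair:
  27–94 m: −αΔT+βΔS = −(2.3 × 10⁻⁴)(-3.3)+(7.2 × 10⁻⁴)(+0.36) = 1.0 × 10⁻³ → stable
  94–167 m: −αΔT+βΔS = −(2.3 × 10⁻⁴)(+5.7)+(7.2 × 10⁻⁴)(-0.64) = -1.8 × 10⁻³ → UNSTABLE
  167–249 m: −αΔT+βΔS = −(2.3 × 10⁻⁴)(+2.9)+(7.2 × 10⁻⁴)(+1.75) = 5.9 × 10⁻⁴ → stable
The 94–167 m interval has Δρ < 0: lighter water underlies denser water.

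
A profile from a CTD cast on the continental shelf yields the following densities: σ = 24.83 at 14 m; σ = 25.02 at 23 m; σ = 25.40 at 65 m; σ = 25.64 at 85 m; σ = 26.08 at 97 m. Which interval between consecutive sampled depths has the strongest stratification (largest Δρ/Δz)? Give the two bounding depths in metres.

85–97 m

Compute the density gradient over each adjacent pair:
  14–23 m: Δρ/Δz = 0.19/9 = 0.021 kg m⁻⁴
  23–65 m: Δρ/Δz = 0.38/42 = 9.0 × 10⁻³ kg m⁻⁴
  65–85 m: Δρ/Δz = 0.24/20 = 0.012 kg m⁻⁴
  85–97 m: Δρ/Δz = 0.44/12 = 0.037 kg m⁻⁴
The largest gradient is in the 85–97 m interval — the pycnocline.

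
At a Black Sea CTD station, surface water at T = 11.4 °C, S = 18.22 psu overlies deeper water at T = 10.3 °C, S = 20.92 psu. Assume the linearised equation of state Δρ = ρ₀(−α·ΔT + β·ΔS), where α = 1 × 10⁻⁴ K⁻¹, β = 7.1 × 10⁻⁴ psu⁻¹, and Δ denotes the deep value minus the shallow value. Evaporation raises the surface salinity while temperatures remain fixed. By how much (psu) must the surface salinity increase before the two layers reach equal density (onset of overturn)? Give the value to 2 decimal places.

2.85 psu

Neutral buoyancy requires −α(T_deep − T_surf) + β(S_deep − S_surf′) = 0.
S_surf′ = S_deep − (α/β)·ΔT = 20.92 − (1 × 10⁻⁴/7.1 × 10⁻⁴)·(-1.1) = 21.0749 psu.
Increase required: 21.0749 − 18.22 = 2.8549 psu.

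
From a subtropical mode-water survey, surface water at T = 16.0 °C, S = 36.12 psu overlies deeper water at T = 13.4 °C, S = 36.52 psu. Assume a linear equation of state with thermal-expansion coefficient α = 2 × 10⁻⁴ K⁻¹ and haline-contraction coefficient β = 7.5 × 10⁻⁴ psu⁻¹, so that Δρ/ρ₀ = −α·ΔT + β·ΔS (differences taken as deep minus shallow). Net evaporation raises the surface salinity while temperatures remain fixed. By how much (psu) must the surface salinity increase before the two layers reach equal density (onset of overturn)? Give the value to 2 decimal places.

1.09 psu

Neutral buoyancy requires −α(T_deep − T_surf) + β(S_deep − S_surf′) = 0.
S_surf′ = S_deep − (α/β)·ΔT = 36.52 − (2 × 10⁻⁴/7.5 × 10⁻⁴)·(-2.6) = 37.2133 psu.
Increase required: 37.2133 − 36.12 = 1.0933 psu.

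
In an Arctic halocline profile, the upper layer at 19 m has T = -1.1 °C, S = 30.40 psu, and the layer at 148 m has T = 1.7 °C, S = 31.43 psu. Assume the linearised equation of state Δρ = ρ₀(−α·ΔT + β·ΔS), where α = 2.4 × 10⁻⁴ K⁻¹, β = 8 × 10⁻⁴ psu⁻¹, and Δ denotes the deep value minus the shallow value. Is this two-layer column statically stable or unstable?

ΔT = 1.7 − -1.1 = +2.8 K and ΔS = 31.43 − 30.40 = +1.03 psu (deep − shallow).
−αΔT = -6.72 × 10⁻⁴; βΔS = 8.24 × 10⁻⁴; sum Δρ/ρ₀ = 1.52 × 10⁻⁴.
Δρ/ρ₀ > 0, so Δρ > 0: deeper water is denser → statically stable.

stable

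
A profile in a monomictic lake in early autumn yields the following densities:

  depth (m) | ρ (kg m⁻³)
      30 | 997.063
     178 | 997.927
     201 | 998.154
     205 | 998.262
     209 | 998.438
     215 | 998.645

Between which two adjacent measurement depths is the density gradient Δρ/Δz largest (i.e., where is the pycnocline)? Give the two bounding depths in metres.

205–209 m

Compute the density gradient over each adjacent pair:
  30–178 m: Δρ/Δz = 0.864/148 = 5.8 × 10⁻³ kg m⁻⁴
  178–201 m: Δρ/Δz = 0.227/23 = 9.9 × 10⁻³ kg m⁻⁴
  201–205 m: Δρ/Δz = 0.108/4 = 0.027 kg m⁻⁴
  205–209 m: Δρ/Δz = 0.176/4 = 0.044 kg m⁻⁴
  209–215 m: Δρ/Δz = 0.207/6 = 0.034 kg m⁻⁴
The largest gradient is in the 205–209 m interval — the pycnocline.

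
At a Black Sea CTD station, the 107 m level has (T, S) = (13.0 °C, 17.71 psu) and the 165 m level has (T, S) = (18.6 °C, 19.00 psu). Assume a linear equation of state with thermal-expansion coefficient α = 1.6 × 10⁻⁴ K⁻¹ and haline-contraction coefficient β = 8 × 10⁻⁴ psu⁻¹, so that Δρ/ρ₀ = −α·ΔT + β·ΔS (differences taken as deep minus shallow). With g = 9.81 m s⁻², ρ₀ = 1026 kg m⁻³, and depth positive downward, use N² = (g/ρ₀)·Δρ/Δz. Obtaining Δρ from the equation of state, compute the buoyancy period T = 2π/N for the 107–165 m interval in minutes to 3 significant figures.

ΔT = +5.6 K, ΔS = +1.29 psu (deep − shallow).
Δρ/ρ₀ = −αΔT + βΔS = -8.96 × 10⁻⁴ + 1.032 × 10⁻³ = 1.36 × 10⁻⁴, so Δρ ≈ 0.1395 kg m⁻³.
N² = (g/ρ₀)·Δρ/Δz = g·(Δρ/ρ₀)/Δz = 9.81 × 1.36 × 10⁻⁴ / 58 = 2.3003 × 10⁻⁵ s⁻².
N = √(2.3003 × 10⁻⁵) = 4.7961 × 10⁻³ rad s⁻¹ → T = 2π/N = 1.3101 × 10³ s = 21.835 min ≈ 21.8 min.

21.8 min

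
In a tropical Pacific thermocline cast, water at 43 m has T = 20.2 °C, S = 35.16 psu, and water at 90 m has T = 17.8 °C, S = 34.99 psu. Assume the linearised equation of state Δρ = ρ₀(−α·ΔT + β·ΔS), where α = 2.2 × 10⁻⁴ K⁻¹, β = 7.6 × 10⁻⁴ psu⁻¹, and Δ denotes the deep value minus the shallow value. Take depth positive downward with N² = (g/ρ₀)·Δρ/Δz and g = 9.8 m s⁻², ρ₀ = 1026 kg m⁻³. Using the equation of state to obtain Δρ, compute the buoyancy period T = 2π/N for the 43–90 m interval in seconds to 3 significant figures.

ΔT = -2.4 K, ΔS = -0.17 psu (deep − shallow).
Δρ/ρ₀ = −αΔT + βΔS = 5.28 × 10⁻⁴ − 1.292 × 10⁻⁴ = 3.988 × 10⁻⁴, so Δρ ≈ 0.4092 kg m⁻³.
N² = (g/ρ₀)·Δρ/Δz = g·(Δρ/ρ₀)/Δz = 9.8 × 3.988 × 10⁻⁴ / 47 = 8.3154 × 10⁻⁵ s⁻².
N = √(8.3154 × 10⁻⁵) = 9.1189 × 10⁻³ rad s⁻¹ → T = 2π/N = 689.03 s ≈ 689 s.

689 s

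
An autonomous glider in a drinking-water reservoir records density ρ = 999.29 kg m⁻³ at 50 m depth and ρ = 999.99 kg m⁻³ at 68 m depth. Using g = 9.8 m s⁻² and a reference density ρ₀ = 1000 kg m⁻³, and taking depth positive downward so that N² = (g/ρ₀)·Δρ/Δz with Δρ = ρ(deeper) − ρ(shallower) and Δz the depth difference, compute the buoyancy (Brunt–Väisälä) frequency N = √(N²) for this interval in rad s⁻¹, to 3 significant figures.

Δρ = 999.99 − 999.29 = 0.70 kg m⁻³ over Δz = 68 − 50 = 18 m.
N² = (9.8/1000) × (0.70/18) = 3.8111 × 10⁻⁴ s⁻².
N = √(3.8111 × 10⁻⁴) = 0.019522 rad s⁻¹ ≈ 0.0195 rad s⁻¹.

0.0195 rad s⁻¹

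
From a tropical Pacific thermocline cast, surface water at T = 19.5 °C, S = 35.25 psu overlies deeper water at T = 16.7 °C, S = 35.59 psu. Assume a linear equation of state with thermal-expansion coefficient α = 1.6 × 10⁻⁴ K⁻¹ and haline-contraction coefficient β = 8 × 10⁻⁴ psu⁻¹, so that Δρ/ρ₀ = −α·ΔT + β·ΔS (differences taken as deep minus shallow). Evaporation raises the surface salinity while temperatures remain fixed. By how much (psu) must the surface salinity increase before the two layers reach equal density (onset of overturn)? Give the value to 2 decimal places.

Neutral buoyancy requires −α(T_deep − T_surf) + β(S_deep − S_surf′) = 0.
S_surf′ = S_deep − (α/β)·ΔT = 35.59 − (1.6 × 10⁻⁴/8 × 10⁻⁴)·(-2.8) = 36.1500 psu.
Increase required: 36.1500 − 35.25 = 0.9000 psu.

0.90 psu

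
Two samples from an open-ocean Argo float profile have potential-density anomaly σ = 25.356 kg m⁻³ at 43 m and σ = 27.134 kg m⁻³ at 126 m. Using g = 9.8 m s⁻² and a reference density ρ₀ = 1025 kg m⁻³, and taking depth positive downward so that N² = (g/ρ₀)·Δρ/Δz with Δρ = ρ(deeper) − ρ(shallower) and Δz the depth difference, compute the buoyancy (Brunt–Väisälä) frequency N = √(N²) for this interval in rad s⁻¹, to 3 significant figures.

0.0143 rad s⁻¹

Δρ = 1027.134 − 1025.356 = 1.778 kg m⁻³ over Δz = 126 − 43 = 83 m.
N² = (9.8/1025) × (1.778/83) = 2.0481 × 10⁻⁴ s⁻².
N = √(2.0481 × 10⁻⁴) = 0.014311 rad s⁻¹ ≈ 0.0143 rad s⁻¹.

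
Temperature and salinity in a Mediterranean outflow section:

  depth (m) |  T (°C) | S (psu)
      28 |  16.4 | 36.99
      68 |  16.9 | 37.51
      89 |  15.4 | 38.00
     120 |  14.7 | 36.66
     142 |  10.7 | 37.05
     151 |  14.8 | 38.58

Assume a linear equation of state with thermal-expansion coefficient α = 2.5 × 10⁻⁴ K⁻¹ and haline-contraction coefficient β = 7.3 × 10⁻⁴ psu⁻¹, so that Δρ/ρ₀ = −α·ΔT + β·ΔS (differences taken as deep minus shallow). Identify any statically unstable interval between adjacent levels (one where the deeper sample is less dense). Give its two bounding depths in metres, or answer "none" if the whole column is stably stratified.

89–120 m

Evaluate Δρ/ρ₀ = −αΔT + βΔS across each adjacent pair:
  28–68 m: −αΔT+βΔS = −(2.5 × 10⁻⁴)(+0.5)+(7.3 × 10⁻⁴)(+0.52) = 2.5 × 10⁻⁴ → stable
  68–89 m: −αΔT+βΔS = −(2.5 × 10⁻⁴)(-1.5)+(7.3 × 10⁻⁴)(+0.49) = 7.3 × 10⁻⁴ → stable
  89–120 m: −αΔT+βΔS = −(2.5 × 10⁻⁴)(-0.7)+(7.3 × 10⁻⁴)(-1.34) = -8.0 × 10⁻⁴ → UNSTABLE
  120–142 m: −αΔT+βΔS = −(2.5 × 10⁻⁴)(-4.0)+(7.3 × 10⁻⁴)(+0.39) = 1.3 × 10⁻³ → stable
  142–151 m: −αΔT+βΔS = −(2.5 × 10⁻⁴)(+4.1)+(7.3 × 10⁻⁴)(+1.53) = 9.2 × 10⁻⁵ → stable
The 89–120 m interval has Δρ < 0: lighter water underlies denser water.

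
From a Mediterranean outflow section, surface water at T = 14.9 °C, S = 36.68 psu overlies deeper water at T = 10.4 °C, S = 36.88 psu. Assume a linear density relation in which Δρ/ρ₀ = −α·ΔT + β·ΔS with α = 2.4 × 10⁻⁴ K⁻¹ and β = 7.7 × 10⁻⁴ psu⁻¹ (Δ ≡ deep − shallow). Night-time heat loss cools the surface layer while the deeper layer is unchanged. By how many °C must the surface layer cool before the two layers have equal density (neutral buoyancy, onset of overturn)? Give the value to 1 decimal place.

Neutral buoyancy requires Δρ = 0, i.e. −α(T_deep − T_surf′) + β(S_deep − S_surf) = 0.
T_surf′ = T_deep − (β/α)·ΔS = 10.4 − (7.7 × 10⁻⁴/2.4 × 10⁻⁴)·(+0.20) = 9.758 °C.
Cooling required: 14.9 − (9.758) = 5.142 °C.

5.1 °C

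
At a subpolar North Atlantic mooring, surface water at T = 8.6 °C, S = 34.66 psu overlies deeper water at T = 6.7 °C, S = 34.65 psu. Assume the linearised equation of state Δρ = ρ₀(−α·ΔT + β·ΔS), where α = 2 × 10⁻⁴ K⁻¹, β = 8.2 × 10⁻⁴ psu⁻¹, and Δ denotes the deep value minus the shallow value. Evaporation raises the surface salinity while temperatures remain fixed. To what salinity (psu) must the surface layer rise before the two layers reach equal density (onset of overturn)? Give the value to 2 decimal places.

Neutral buoyancy requires −α(T_deep − T_surf) + β(S_deep − S_surf′) = 0.
S_surf′ = S_deep − (α/β)·ΔT = 34.65 − (2 × 10⁻⁴/8.2 × 10⁻⁴)·(-1.9) = 35.1134 psu.
Increase required: 35.1134 − 34.66 = 0.4534 psu.

35.11 psu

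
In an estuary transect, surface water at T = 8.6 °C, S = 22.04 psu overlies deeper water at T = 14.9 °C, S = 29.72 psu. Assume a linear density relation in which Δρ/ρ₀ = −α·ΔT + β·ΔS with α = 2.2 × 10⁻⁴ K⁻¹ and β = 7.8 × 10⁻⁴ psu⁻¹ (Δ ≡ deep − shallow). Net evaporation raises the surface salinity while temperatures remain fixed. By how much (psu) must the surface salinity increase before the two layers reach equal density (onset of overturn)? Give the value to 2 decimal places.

5.90 psu

Neutral buoyancy requires −α(T_deep − T_surf) + β(S_deep − S_surf′) = 0.
S_surf′ = S_deep − (α/β)·ΔT = 29.72 − (2.2 × 10⁻⁴/7.8 × 10⁻⁴)·(+6.3) = 27.9431 psu.
Increase required: 27.9431 − 22.04 = 5.9031 psu.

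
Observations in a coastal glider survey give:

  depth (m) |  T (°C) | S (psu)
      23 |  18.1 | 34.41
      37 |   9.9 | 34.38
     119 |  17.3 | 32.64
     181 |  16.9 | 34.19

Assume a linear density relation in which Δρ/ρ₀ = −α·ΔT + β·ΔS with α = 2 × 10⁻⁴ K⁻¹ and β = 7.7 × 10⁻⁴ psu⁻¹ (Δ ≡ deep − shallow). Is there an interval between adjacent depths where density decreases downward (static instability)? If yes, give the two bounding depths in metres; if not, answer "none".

Evaluate Δρ/ρ₀ = −αΔT + βΔS across each adjacent pair:
  23–37 m: −αΔT+βΔS = −(2 × 10⁻⁴)(-8.2)+(7.7 × 10⁻⁴)(-0.03) = 1.6 × 10⁻³ → stable
  37–119 m: −αΔT+βΔS = −(2 × 10⁻⁴)(+7.4)+(7.7 × 10⁻⁴)(-1.74) = -2.8 × 10⁻³ → UNSTABLE
  119–181 m: −αΔT+βΔS = −(2 × 10⁻⁴)(-0.4)+(7.7 × 10⁻⁴)(+1.55) = 1.3 × 10⁻³ → stable
The 37–119 m interval has Δρ < 0: lighter water underlies denser water.

37–119 m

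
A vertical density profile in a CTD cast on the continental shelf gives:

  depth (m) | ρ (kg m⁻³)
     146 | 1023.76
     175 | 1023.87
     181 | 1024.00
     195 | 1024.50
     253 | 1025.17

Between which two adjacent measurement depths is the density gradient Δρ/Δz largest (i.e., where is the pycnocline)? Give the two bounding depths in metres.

181–195 m

Compute the density gradient over each adjacent pair:
  146–175 m: Δρ/Δz = 0.11/29 = 3.8 × 10⁻³ kg m⁻⁴
  175–181 m: Δρ/Δz = 0.13/6 = 0.022 kg m⁻⁴
  181–195 m: Δρ/Δz = 0.50/14 = 0.036 kg m⁻⁴
  195–253 m: Δρ/Δz = 0.67/58 = 0.012 kg m⁻⁴
The largest gradient is in the 181–195 m interval — the pycnocline.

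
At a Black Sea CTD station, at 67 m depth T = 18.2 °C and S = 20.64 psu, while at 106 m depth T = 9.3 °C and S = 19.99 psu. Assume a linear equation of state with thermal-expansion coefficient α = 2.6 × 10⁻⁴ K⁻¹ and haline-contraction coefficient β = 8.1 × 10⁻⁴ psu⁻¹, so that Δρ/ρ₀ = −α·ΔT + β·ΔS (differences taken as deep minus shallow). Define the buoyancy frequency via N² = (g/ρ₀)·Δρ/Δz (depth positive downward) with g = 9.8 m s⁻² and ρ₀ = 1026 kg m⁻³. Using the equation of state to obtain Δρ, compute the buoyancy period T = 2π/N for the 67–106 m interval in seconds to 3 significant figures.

ΔT = -8.9 K, ΔS = -0.65 psu (deep − shallow).
Δρ/ρ₀ = −αΔT + βΔS = 2.314 × 10⁻³ − 5.265 × 10⁻⁴ = 1.7875 × 10⁻³, so Δρ ≈ 1.834 kg m⁻³.
N² = (g/ρ₀)·Δρ/Δz = g·(Δρ/ρ₀)/Δz = 9.8 × 1.7875 × 10⁻³ / 39 = 4.4917 × 10⁻⁴ s⁻².
N = √(4.4917 × 10⁻⁴) = 0.021194 rad s⁻¹ → T = 2π/N = 296.46 s ≈ 296 s.

296 s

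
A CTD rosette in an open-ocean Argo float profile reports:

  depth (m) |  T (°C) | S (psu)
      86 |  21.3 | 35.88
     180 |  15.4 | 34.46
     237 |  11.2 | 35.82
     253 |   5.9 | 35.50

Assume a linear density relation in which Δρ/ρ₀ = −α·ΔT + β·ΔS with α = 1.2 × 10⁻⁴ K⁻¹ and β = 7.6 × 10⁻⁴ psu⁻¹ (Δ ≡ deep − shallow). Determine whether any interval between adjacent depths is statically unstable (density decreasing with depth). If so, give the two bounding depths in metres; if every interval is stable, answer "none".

86–180 m

Evaluate Δρ/ρ₀ = −αΔT + βΔS across each adjacent pair:
  86–180 m: −αΔT+βΔS = −(1.2 × 10⁻⁴)(-5.9)+(7.6 × 10⁻⁴)(-1.42) = -3.7 × 10⁻⁴ → UNSTABLE
  180–237 m: −αΔT+βΔS = −(1.2 × 10⁻⁴)(-4.2)+(7.6 × 10⁻⁴)(+1.36) = 1.5 × 10⁻³ → stable
  237–253 m: −αΔT+βΔS = −(1.2 × 10⁻⁴)(-5.3)+(7.6 × 10⁻⁴)(-0.32) = 3.9 × 10⁻⁴ → stable
The 86–180 m interval has Δρ < 0: lighter water underlies denser water.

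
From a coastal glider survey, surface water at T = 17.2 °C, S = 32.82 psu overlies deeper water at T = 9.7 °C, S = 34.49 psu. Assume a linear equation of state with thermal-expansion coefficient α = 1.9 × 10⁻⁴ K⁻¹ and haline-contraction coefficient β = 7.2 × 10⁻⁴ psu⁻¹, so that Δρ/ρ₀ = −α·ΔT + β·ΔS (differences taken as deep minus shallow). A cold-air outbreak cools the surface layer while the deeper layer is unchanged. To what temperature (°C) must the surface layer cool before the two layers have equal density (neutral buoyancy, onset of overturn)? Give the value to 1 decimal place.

3.4 °C

Neutral buoyancy requires Δρ = 0, i.e. −α(T_deep − T_surf′) + β(S_deep − S_surf) = 0.
T_surf′ = T_deep − (β/α)·ΔS = 9.7 − (7.2 × 10⁻⁴/1.9 × 10⁻⁴)·(+1.67) = 3.372 °C.
Cooling required: 17.2 − (3.372) = 13.828 °C.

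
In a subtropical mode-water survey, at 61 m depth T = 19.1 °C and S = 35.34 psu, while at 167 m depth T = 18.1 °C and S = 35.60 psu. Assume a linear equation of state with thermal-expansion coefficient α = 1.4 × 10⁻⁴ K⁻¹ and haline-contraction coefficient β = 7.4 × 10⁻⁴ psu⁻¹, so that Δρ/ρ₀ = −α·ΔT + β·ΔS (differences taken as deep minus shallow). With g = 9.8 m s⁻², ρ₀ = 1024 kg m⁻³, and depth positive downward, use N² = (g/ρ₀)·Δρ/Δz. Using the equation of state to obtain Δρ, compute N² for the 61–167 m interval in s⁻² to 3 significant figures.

ΔT = -1.0 K, ΔS = +0.26 psu (deep − shallow).
Δρ/ρ₀ = −αΔT + βΔS = 1.40 × 10⁻⁴ + 1.924 × 10⁻⁴ = 3.324 × 10⁻⁴, so Δρ ≈ 0.3404 kg m⁻³.
N² = (g/ρ₀)·Δρ/Δz = g·(Δρ/ρ₀)/Δz = 9.8 × 3.324 × 10⁻⁴ / 106 = 3.0731 × 10⁻⁵ s⁻² ≈ 3.07 × 10⁻⁵ s⁻².

3.07 × 10⁻⁵ s⁻²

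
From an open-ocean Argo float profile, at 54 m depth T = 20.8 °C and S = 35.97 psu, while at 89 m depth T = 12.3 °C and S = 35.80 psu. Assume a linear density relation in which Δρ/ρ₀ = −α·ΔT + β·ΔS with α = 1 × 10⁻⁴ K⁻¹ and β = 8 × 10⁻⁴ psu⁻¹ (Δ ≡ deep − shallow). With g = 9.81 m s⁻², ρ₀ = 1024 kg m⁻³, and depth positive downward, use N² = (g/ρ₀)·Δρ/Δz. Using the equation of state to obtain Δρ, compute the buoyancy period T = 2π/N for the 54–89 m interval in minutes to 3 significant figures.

7.40 min

ΔT = -8.5 K, ΔS = -0.17 psu (deep − shallow).
Δρ/ρ₀ = −αΔT + βΔS = 8.50 × 10⁻⁴ − 1.36 × 10⁻⁴ = 7.14 × 10⁻⁴, so Δρ ≈ 0.7311 kg m⁻³.
N² = (g/ρ₀)·Δρ/Δz = g·(Δρ/ρ₀)/Δz = 9.81 × 7.14 × 10⁻⁴ / 35 = 2.0012 × 10⁻⁴ s⁻².
N = √(2.0012 × 10⁻⁴) = 0.014146 rad s⁻¹ → T = 2π/N = 444.17 s = 7.4028 min ≈ 7.40 min.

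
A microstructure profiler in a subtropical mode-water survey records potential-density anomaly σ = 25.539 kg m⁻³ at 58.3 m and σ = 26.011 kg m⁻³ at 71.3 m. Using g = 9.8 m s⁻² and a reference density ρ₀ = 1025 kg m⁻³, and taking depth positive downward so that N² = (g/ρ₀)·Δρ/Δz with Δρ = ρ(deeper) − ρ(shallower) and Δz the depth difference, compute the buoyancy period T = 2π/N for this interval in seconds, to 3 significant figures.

Δρ = 1026.011 − 1025.539 = 0.472 kg m⁻³ over Δz = 71.3 − 58.3 = 13 m.
N² = (9.8/1025) × (0.472/13) = 3.4714 × 10⁻⁴ s⁻².
N = √(3.4714 × 10⁻⁴) = 0.018632 rad s⁻¹, so T = 2π/N = 337.23 s ≈ 337 s.
Since Δρ > 0 the layer is stably stratified.

337 s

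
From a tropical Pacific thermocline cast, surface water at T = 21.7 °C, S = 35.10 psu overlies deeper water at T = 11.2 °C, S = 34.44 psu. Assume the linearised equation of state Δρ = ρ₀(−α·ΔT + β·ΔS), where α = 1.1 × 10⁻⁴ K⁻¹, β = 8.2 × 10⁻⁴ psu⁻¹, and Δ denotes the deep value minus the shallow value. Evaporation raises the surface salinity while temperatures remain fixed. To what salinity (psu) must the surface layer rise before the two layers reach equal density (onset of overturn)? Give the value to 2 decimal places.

Neutral buoyancy requires −α(T_deep − T_surf) + β(S_deep − S_surf′) = 0.
S_surf′ = S_deep − (α/β)·ΔT = 34.44 − (1.1 × 10⁻⁴/8.2 × 10⁻⁴)·(-10.5) = 35.8485 psu.
Increase required: 35.8485 − 35.10 = 0.7485 psu.

35.85 psu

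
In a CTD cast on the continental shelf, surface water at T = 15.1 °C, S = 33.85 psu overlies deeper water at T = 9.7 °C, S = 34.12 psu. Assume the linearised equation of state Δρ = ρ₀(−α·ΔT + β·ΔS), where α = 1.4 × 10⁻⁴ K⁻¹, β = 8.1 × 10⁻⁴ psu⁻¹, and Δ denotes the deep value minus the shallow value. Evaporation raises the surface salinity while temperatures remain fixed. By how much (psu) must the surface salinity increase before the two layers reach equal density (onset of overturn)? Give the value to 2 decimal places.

Neutral buoyancy requires −α(T_deep − T_surf) + β(S_deep − S_surf′) = 0.
S_surf′ = S_deep − (α/β)·ΔT = 34.12 − (1.4 × 10⁻⁴/8.1 × 10⁻⁴)·(-5.4) = 35.0533 psu.
Increase required: 35.0533 − 33.85 = 1.2033 psu.

1.20 psu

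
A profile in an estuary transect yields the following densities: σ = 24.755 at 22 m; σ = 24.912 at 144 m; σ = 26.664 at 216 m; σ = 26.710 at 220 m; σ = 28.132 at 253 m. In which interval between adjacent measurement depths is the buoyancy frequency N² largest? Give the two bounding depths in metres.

Compute the density gradient over each adjacent pair:
  22–144 m: Δρ/Δz = 0.157/122 = 1.3 × 10⁻³ kg m⁻⁴
  144–216 m: Δρ/Δz = 1.752/72 = 0.024 kg m⁻⁴
  216–220 m: Δρ/Δz = 0.046/4 = 0.011 kg m⁻⁴
  220–253 m: Δρ/Δz = 1.422/33 = 0.043 kg m⁻⁴
The largest gradient is in the 220–253 m interval — the pycnocline.

220–253 m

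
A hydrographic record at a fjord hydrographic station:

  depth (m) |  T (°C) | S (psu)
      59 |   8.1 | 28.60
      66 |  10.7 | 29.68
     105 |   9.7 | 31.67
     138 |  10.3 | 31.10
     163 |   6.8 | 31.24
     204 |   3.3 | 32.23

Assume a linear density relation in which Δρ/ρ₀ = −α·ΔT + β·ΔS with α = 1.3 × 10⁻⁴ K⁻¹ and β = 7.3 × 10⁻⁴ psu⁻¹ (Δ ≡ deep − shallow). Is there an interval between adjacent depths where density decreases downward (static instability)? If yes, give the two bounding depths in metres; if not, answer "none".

Evaluate Δρ/ρ₀ = −αΔT + βΔS across each adjacent pair:
  59–66 m: −αΔT+βΔS = −(1.3 × 10⁻⁴)(+2.6)+(7.3 × 10⁻⁴)(+1.08) = 4.5 × 10⁻⁴ → stable
  66–105 m: −αΔT+βΔS = −(1.3 × 10⁻⁴)(-1.0)+(7.3 × 10⁻⁴)(+1.99) = 1.6 × 10⁻³ → stable
  105–138 m: −αΔT+βΔS = −(1.3 × 10⁻⁴)(+0.6)+(7.3 × 10⁻⁴)(-0.57) = -4.9 × 10⁻⁴ → UNSTABLE
  138–163 m: −αΔT+βΔS = −(1.3 × 10⁻⁴)(-3.5)+(7.3 × 10⁻⁴)(+0.14) = 5.6 × 10⁻⁴ → stable
  163–204 m: −αΔT+βΔS = −(1.3 × 10⁻⁴)(-3.5)+(7.3 × 10⁻⁴)(+0.99) = 1.2 × 10⁻³ → stable
The 105–138 m interval has Δρ < 0: lighter water underlies denser water.

105–138 m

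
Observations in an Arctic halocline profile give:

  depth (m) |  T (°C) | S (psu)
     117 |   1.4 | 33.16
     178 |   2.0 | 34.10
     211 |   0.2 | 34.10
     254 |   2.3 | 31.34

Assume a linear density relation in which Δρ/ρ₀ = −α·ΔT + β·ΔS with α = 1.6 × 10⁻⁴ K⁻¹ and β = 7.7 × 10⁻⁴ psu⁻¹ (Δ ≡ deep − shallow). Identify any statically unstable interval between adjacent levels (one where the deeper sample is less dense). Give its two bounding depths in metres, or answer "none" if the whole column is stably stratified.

Evaluate Δρ/ρ₀ = −αΔT + βΔS across each adjacent pair:
  117–178 m: −αΔT+βΔS = −(1.6 × 10⁻⁴)(+0.6)+(7.7 × 10⁻⁴)(+0.94) = 6.3 × 10⁻⁴ → stable
  178–211 m: −αΔT+βΔS = −(1.6 × 10⁻⁴)(-1.8)+(7.7 × 10⁻⁴)(+0.00) = 2.9 × 10⁻⁴ → stable
  211–254 m: −αΔT+βΔS = −(1.6 × 10⁻⁴)(+2.1)+(7.7 × 10⁻⁴)(-2.76) = -2.5 × 10⁻³ → UNSTABLE
The 211–254 m interval has Δρ < 0: lighter water underlies denser water.

211–254 m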